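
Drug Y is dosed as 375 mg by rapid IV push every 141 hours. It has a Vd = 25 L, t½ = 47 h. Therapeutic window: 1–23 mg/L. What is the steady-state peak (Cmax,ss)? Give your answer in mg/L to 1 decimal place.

τ = 141 h = 3 half-lives, so f = (1/2)^3 = 0.125.
At steady state, R = 1/(1 − 0.125) = 8/7.
Single-dose peak C₀ = D/Vd = 375/25 = 15 mg/L.
Steady-state peak Cmax,ss = C₀·R = 15 × 8/7 ≈ 17.143 mg/L.
Peak 17.1 mg/L vs MTC 23 mg/L: below toxic threshold.

17.1 mg/L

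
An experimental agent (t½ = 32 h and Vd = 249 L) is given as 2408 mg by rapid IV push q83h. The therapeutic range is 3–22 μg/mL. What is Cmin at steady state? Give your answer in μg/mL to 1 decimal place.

k = ln2/t½ = ln2/32 ≈ 0.021661 h⁻¹; fraction remaining f = e^(−kτ) = e^(−0.021661×83) ≈ 0.1657.
Single-dose peak C₀ = D/Vd = 2408/249 ≈ 9.671 μg/mL.
Steady-state trough Cmin,ss = C₀·f/(1−f) ≈ 9.671 × 0.1657/0.8343 ≈ 1.921 μg/mL.
Trough 1.9 μg/mL vs MEC 3 μg/mL: subtherapeutic.

1.9 μg/mL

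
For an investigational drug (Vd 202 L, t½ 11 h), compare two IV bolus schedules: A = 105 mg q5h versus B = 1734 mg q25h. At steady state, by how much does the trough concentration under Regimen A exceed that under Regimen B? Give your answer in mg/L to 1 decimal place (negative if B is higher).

Regimen A: f = (1/2)^(5/11) ≈ 0.7297; Cmin,ss = (105/202)·f/(1−f) ≈ 1.403 mg/L.
Regimen B: f = (1/2)^(25/11) ≈ 0.2069; Cmin,ss = (1734/202)·f/(1−f) ≈ 2.239 mg/L.
Difference ≈ 1.403 − 2.239 ≈ -0.836 mg/L.

-0.8 mg/L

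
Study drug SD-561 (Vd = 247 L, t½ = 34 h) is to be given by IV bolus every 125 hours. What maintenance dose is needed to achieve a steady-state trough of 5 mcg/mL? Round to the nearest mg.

τ/t½ = 125/34 ≈ 3.6765, so f = (1/2)^(125/34) ≈ 0.078212.
Cmin,ss = (D/Vd)·f/(1−f), so D = Cmin,ss·Vd·(1−f)/f.
D = 5 × 247 × (1−f)/f ≈ 5 × 247 × 11.78576 ≈ 14555.41 mg.

14555 mg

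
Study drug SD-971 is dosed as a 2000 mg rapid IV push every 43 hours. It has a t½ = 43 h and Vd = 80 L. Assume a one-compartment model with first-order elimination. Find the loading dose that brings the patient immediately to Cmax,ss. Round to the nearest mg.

f = (1/2)^(43/43) ≈ 0.500000; accumulation ratio R = 1/(1−f) ≈ 2.00000.
Loading dose to hit Cmax,ss on first dose: D_load = D_maint·R ≈ 2000 × 2.00000 ≈ 4000.00 mg.

4000 mg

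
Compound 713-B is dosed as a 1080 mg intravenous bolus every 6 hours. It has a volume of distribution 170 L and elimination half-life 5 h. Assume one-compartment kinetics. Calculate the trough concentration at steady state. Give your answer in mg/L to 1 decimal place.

4.9 mg/L

k = ln2/t½ = ln2/5 ≈ 0.138629 h⁻¹; fraction remaining f = e^(−kτ) = e^(−0.138629×6) ≈ 0.4353.
Single-dose peak C₀ = D/Vd = 1080/170 ≈ 6.353 mg/L.
Steady-state trough Cmin,ss = C₀·f/(1−f) ≈ 6.353 × 0.4353/0.5647 ≈ 4.897 mg/L.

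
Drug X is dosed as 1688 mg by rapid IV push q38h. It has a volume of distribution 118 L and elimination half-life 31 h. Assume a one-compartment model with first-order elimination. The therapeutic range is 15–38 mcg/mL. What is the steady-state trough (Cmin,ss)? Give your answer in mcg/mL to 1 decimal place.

10.7 mcg/mL

τ/t½ = 38/31 ≈ 1.2258, so fraction remaining f = (1/2)^(38/31) ≈ 0.4276.
At steady state, accumulation factor R = 1/(1 − e^(−kτ)) ≈ 1.7470.
Single-dose peak C₀ = D/Vd = 1688/118 ≈ 14.305 mcg/mL.
Steady-state peak Cmax,ss = C₀·R ≈ 14.305 × 1.7470 ≈ 24.991 mcg/mL.
Steady-state trough Cmin,ss = Cmax,ss·f ≈ 24.991 × 0.4276 ≈ 10.686 mcg/mL.
Trough 10.7 mcg/mL vs MEC 15 mcg/mL: subtherapeutic.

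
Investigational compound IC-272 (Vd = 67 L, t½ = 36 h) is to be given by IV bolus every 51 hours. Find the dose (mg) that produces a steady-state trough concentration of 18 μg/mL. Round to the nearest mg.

2014 mg

τ/t½ = 51/36 ≈ 1.4167, so f = (1/2)^(51/36) ≈ 0.374577.
Cmin,ss = (D/Vd)·f/(1−f), so D = Cmin,ss·Vd·(1−f)/f.
D = 18 × 67 × (1−f)/f ≈ 18 × 67 × 1.66968 ≈ 2013.63 mg.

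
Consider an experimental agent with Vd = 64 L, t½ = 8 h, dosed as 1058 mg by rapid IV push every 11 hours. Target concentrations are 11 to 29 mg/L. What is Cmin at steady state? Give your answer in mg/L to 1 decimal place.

k = ln2/t½ = ln2/8 ≈ 0.086643 h⁻¹; fraction remaining f = e^(−kτ) = e^(−0.086643×11) ≈ 0.3856.
At steady state, accumulation factor R = 1/(1 − e^(−kτ)) ≈ 1.6276.
Each bolus raises the concentration by D/Vd = 1058/64 ≈ 16.531 mg/L.
Cmax,ss = C₀/(1 − f) ≈ 16.531/0.6144 ≈ 26.906 mg/L.
Steady-state trough Cmin,ss = Cmax,ss·f ≈ 26.906 × 0.3856 ≈ 10.375 mg/L.
Trough 10.4 mg/L vs MEC 11 mg/L: subtherapeutic.

10.4 mg/L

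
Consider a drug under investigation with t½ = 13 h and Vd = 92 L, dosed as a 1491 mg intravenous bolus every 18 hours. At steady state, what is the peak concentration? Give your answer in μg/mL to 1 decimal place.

k = ln2/t½ = ln2/13 ≈ 0.053319 h⁻¹; fraction remaining f = e^(−kτ) = e^(−0.053319×18) ≈ 0.3830.
At steady state, accumulation factor R = 1/(1 − e^(−kτ)) ≈ 1.6207.
Each bolus raises the concentration by D/Vd = 1491/92 ≈ 16.207 μg/mL.
Cmax,ss = C₀/(1 − f) ≈ 16.207/0.6170 ≈ 26.267 μg/mL.

26.3 μg/mL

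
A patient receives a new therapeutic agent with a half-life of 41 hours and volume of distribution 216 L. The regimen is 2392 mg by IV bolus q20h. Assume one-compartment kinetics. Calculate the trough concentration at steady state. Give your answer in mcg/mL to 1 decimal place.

τ/t½ = 20/41 ≈ 0.4878, so fraction remaining f = (1/2)^(20/41) ≈ 0.7131.
Each bolus raises the concentration by D/Vd = 2392/216 ≈ 11.074 mcg/mL.
Steady-state trough Cmin,ss = C₀·f/(1−f) ≈ 11.074 × 0.7131/0.2869 ≈ 27.525 mcg/mL.

27.5 mcg/mL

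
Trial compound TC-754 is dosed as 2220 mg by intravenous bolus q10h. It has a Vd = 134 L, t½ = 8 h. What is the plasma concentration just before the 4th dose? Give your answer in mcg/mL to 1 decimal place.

11.1 mcg/mL

f = (1/2)^(τ/t½) = (1/2)^(10/8) ≈ 0.4204.
C₀ = D/Vd = 2220/134 ≈ 16.567 mcg/mL.
Before the 4th dose, 3 doses have been given. Superposition: Cmin = C₀·(f + f² + … + f^3).
≈ 16.567 × (0.4204 + 0.1767 + 0.0743) ≈ 16.567 × 0.6714 ≈ 11.123 mcg/mL.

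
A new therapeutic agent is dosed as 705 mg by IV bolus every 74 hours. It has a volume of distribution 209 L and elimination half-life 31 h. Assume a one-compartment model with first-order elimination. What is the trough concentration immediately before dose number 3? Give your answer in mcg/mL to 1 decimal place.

f = (1/2)^(τ/t½) = (1/2)^(74/31) ≈ 0.1912.
C₀ = D/Vd = 705/209 ≈ 3.373 mcg/mL.
Before the 3rd dose, 2 doses have been given. Superposition: Cmin = C₀·(f + f²).
≈ 3.373 × (0.1912 + 0.0366) ≈ 3.373 × 0.2278 ≈ 0.768 mcg/mL.

0.8 mcg/mL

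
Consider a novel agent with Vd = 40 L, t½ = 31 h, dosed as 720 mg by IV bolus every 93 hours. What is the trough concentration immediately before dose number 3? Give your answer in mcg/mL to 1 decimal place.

f = (1/2)^(τ/t½) = (1/2)^(93/31) ≈ 0.1250.
C₀ = D/Vd = 720/40 ≈ 18.000 mcg/mL.
Before the 3rd dose, 2 doses have been given. Superposition: Cmin = C₀·(f + f²).
≈ 18.000 × (0.1250 + 0.0156) ≈ 18.000 × 0.1406 ≈ 2.531 mcg/mL.

2.5 mcg/mL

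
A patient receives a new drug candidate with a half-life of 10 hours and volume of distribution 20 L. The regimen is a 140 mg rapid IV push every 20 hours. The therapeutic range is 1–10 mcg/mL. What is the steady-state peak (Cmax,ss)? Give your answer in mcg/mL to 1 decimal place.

9.3 mcg/mL

The dosing interval is 2 half-lives, so f = 2^(−2) = 0.25.
Accumulation ratio R = 1/(1 − f) = 1/0.75 = 4/3.
Single-dose peak C₀ = D/Vd = 140/20 = 7 mcg/mL.
Steady-state peak Cmax,ss = C₀·R = 7 × 4/3 ≈ 9.333 mcg/mL.
Peak 9.3 mcg/mL vs MTC 10 mcg/mL: below toxic threshold.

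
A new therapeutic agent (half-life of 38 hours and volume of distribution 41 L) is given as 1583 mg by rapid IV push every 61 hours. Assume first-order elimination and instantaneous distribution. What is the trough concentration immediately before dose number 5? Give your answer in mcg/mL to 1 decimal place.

f = (1/2)^(τ/t½) = (1/2)^(61/38) ≈ 0.3287.
C₀ = D/Vd = 1583/41 ≈ 38.610 mcg/mL.
Before the 5th dose, 4 doses have been given. Superposition: Cmin = C₀·(f + f² + … + f^4).
≈ 38.610 × (0.3287 + 0.1080 + 0.0355 + 0.0117) ≈ 38.610 × 0.4839 ≈ 18.683 mcg/mL.

18.7 mcg/mL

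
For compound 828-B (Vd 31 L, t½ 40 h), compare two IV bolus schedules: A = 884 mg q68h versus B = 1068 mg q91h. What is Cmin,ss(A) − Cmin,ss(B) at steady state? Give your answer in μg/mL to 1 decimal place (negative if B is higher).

3.7 μg/mL

Regimen A: f = (1/2)^(68/40) ≈ 0.3078; Cmin,ss = (884/31)·f/(1−f) ≈ 12.680 μg/mL.
Regimen B: f = (1/2)^(91/40) ≈ 0.2066; Cmin,ss = (1068/31)·f/(1−f) ≈ 8.971 μg/mL.
Difference ≈ 12.680 − 8.971 ≈ 3.709 μg/mL.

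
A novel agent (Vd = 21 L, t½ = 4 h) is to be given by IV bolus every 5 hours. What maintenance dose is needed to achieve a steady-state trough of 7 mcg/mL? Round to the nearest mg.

τ/t½ = 5/4 ≈ 1.25, so f = (1/2)^(5/4) ≈ 0.420448.
Cmin,ss = (D/Vd)·f/(1−f), so D = Cmin,ss·Vd·(1−f)/f.
D = 7 × 21 × (1−f)/f ≈ 7 × 21 × 1.37842 ≈ 202.63 mg.

203 mg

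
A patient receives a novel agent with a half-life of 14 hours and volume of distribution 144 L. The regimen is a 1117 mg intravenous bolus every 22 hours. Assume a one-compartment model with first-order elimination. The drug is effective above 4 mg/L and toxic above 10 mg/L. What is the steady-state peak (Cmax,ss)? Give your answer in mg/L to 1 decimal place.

11.7 mg/L

τ/t½ = 22/14 ≈ 1.5714, so fraction remaining f = (1/2)^(22/14) ≈ 0.3365.
At steady state, accumulation factor R = 1/(1 − e^(−kτ)) ≈ 1.5072.
Each bolus raises the concentration by D/Vd = 1117/144 ≈ 7.757 mg/L.
Steady-state peak Cmax,ss = C₀·R ≈ 7.757 × 1.5072 ≈ 11.691 mg/L.
Peak 11.7 mg/L vs MTC 10 mg/L: exceeds toxic threshold.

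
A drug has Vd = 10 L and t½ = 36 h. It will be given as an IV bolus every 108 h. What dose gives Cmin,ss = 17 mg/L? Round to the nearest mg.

1190 mg

τ/t½ = 108/36 ≈ 3, so f = (1/2)^(108/36) ≈ 0.125000.
Cmin,ss = (D/Vd)·f/(1−f), so D = Cmin,ss·Vd·(1−f)/f.
D = 17 × 10 × (1−f)/f ≈ 17 × 10 × 7.00000 ≈ 1190.00 mg.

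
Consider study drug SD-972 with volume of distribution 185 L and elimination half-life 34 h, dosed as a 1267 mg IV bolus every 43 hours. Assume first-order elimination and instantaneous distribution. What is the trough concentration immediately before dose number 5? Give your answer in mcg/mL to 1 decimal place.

f = (1/2)^(τ/t½) = (1/2)^(43/34) ≈ 0.4162.
C₀ = D/Vd = 1267/185 ≈ 6.849 mcg/mL.
Before the 5th dose, 4 doses have been given. Superposition: Cmin = C₀·(f + f² + … + f^4).
≈ 6.849 × (0.4162 + 0.1732 + 0.0721 + 0.0300) ≈ 6.849 × 0.6915 ≈ 4.736 mcg/mL.

4.7 mcg/mL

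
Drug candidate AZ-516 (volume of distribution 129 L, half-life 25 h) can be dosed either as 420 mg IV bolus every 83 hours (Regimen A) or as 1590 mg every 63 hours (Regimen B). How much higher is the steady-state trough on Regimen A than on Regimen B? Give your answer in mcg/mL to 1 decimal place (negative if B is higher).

-2.2 mcg/mL

Regimen A: f = (1/2)^(83/25) ≈ 0.1001; Cmin,ss = (420/129)·f/(1−f) ≈ 0.362 mcg/mL.
Regimen B: f = (1/2)^(63/25) ≈ 0.1743; Cmin,ss = (1590/129)·f/(1−f) ≈ 2.602 mcg/mL.
Difference ≈ 0.362 − 2.602 ≈ -2.240 mcg/mL.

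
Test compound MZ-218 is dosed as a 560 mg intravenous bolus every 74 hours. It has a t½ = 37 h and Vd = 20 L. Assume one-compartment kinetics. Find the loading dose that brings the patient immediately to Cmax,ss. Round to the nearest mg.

747 mg

f = (1/2)^(74/37) ≈ 0.250000; accumulation ratio R = 1/(1−f) ≈ 1.33333.
Loading dose to hit Cmax,ss on first dose: D_load = D_maint·R ≈ 560 × 1.33333 ≈ 746.66 mg.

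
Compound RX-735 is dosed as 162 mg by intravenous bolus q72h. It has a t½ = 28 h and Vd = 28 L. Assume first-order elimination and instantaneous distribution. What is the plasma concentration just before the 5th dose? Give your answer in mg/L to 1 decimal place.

f = (1/2)^(τ/t½) = (1/2)^(72/28) ≈ 0.1682.
C₀ = D/Vd = 162/28 ≈ 5.786 mg/L.
Before the 5th dose, 4 doses have been given. Superposition: Cmin = C₀·(f + f² + … + f^4).
≈ 5.786 × (0.1682 + 0.0283 + 0.0048 + 0.0008) ≈ 5.786 × 0.2021 ≈ 1.169 mg/L.

1.2 mg/L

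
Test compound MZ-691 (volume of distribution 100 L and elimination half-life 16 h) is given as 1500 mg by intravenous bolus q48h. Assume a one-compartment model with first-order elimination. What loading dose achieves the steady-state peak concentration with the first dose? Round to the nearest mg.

1714 mg

f = (1/2)^(48/16) ≈ 0.125000; accumulation ratio R = 1/(1−f) ≈ 1.14286.
Loading dose to hit Cmax,ss on first dose: D_load = D_maint·R ≈ 1500 × 1.14286 ≈ 1714.29 mg.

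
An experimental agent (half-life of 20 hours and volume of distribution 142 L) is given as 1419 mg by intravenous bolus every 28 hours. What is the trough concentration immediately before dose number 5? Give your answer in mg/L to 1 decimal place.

f = (1/2)^(τ/t½) = (1/2)^(28/20) ≈ 0.3789.
C₀ = D/Vd = 1419/142 ≈ 9.993 mg/L.
Before the 5th dose, 4 doses have been given. Superposition: Cmin = C₀·(f + f² + … + f^4).
≈ 9.993 × (0.3789 + 0.1436 + 0.0544 + 0.0206) ≈ 9.993 × 0.5975 ≈ 5.971 mg/L.

6.0 mg/L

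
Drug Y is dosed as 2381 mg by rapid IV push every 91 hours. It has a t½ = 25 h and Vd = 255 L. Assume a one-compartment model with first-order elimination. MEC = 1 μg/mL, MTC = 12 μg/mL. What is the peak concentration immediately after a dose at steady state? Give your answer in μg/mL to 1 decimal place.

Over one 91-h interval, 91/25 ≈ 3.64 half-lives elapse, leaving f ≈ 0.0802 of each dose.
Accumulation ratio R = 1/(1 − f) ≈ 1/0.9198 ≈ 1.0872.
Single-dose peak C₀ = D/Vd = 2381/255 ≈ 9.337 μg/mL.
Steady-state peak Cmax,ss = C₀·R ≈ 9.337 × 1.0872 ≈ 10.151 μg/mL.
Peak 10.2 μg/mL vs MTC 12 μg/mL: below toxic threshold.

10.2 μg/mL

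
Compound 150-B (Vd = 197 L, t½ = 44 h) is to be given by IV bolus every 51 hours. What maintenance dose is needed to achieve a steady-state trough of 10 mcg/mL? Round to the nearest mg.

2429 mg

τ/t½ = 51/44 ≈ 1.1591, so f = (1/2)^(51/44) ≈ 0.447795.
Cmin,ss = (D/Vd)·f/(1−f), so D = Cmin,ss·Vd·(1−f)/f.
D = 10 × 197 × (1−f)/f ≈ 10 × 197 × 1.23316 ≈ 2429.33 mg.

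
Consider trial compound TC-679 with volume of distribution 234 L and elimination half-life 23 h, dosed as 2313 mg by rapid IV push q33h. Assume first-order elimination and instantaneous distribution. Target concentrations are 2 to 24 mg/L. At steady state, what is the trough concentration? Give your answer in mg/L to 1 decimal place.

Over one 33-h interval, 33/23 ≈ 1.4348 half-lives elapse, leaving f ≈ 0.3699 of each dose.
Each bolus raises the concentration by D/Vd = 2313/234 ≈ 9.885 mg/L.
Steady-state trough Cmin,ss = C₀·f/(1−f) ≈ 9.885 × 0.3699/0.6301 ≈ 5.803 mg/L.
Trough 5.8 mg/L vs MEC 2 mg/L: adequate.

5.8 mg/L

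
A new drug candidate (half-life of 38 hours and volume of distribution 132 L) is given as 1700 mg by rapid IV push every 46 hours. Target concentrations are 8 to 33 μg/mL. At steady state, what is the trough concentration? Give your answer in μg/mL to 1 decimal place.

9.8 μg/mL

k = ln2/t½ = ln2/38 ≈ 0.018241 h⁻¹; fraction remaining f = e^(−kτ) = e^(−0.018241×46) ≈ 0.4321.
Accumulation ratio R = 1/(1 − f) ≈ 1/0.5679 ≈ 1.7609.
Each bolus raises the concentration by D/Vd = 1700/132 ≈ 12.879 μg/mL.
Steady-state peak Cmax,ss = C₀·R ≈ 12.879 × 1.7609 ≈ 22.679 μg/mL.
One interval later, Cmin,ss = Cmax,ss·e^(−kτ) ≈ 22.679 × 0.4321 ≈ 9.800 μg/mL.
Trough 9.8 μg/mL vs MEC 8 μg/mL: adequate.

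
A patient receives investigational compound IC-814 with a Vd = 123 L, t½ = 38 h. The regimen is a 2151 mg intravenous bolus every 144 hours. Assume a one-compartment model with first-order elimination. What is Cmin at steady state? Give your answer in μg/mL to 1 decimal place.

τ/t½ = 144/38 ≈ 3.7895, so fraction remaining f = (1/2)^(144/38) ≈ 0.0723.
Each bolus raises the concentration by D/Vd = 2151/123 ≈ 17.488 μg/mL.
Steady-state trough Cmin,ss = C₀·f/(1−f) ≈ 17.488 × 0.0723/0.9277 ≈ 1.363 μg/mL.

1.4 μg/mL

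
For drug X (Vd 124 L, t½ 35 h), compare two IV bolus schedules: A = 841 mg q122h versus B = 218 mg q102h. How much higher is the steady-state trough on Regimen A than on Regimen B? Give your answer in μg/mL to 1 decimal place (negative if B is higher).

0.4 μg/mL

Regimen A: f = (1/2)^(122/35) ≈ 0.0893; Cmin,ss = (841/124)·f/(1−f) ≈ 0.665 μg/mL.
Regimen B: f = (1/2)^(102/35) ≈ 0.1327; Cmin,ss = (218/124)·f/(1−f) ≈ 0.269 μg/mL.
Difference ≈ 0.665 − 0.269 ≈ 0.396 μg/mL.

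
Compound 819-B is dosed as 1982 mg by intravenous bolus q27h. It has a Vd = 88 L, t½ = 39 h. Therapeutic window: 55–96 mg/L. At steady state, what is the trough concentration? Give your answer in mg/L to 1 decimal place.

36.6 mg/L

k = ln2/t½ = ln2/39 ≈ 0.017773 h⁻¹; fraction remaining f = e^(−kτ) = e^(−0.017773×27) ≈ 0.6189.
At steady state, accumulation factor R = 1/(1 − e^(−kτ)) ≈ 2.6240.
Single-dose peak C₀ = D/Vd = 1982/88 ≈ 22.523 mg/L.
Cmax,ss = C₀/(1 − f) ≈ 22.523/0.3811 ≈ 59.100 mg/L.
Steady-state trough Cmin,ss = Cmax,ss·f ≈ 59.100 × 0.6189 ≈ 36.577 mg/L.
Trough 36.6 mg/L vs MEC 55 mg/L: subtherapeutic.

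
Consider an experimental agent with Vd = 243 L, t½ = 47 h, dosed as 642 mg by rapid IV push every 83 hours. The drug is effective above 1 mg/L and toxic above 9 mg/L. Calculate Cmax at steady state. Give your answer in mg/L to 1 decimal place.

τ/t½ = 83/47 ≈ 1.766, so fraction remaining f = (1/2)^(83/47) ≈ 0.2940.
At steady state, accumulation factor R = 1/(1 − e^(−kτ)) ≈ 1.4164.
Single-dose peak C₀ = D/Vd = 642/243 ≈ 2.642 mg/L.
Steady-state peak Cmax,ss = C₀·R ≈ 2.642 × 1.4164 ≈ 3.742 mg/L.
Peak 3.7 mg/L vs MTC 9 mg/L: below toxic threshold.

3.7 mg/L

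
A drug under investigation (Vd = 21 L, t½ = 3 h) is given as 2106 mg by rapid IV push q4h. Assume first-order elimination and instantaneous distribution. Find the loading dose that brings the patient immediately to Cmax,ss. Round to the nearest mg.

f = (1/2)^(4/3) ≈ 0.396850; accumulation ratio R = 1/(1−f) ≈ 1.65796.
Loading dose to hit Cmax,ss on first dose: D_load = D_maint·R ≈ 2106 × 1.65796 ≈ 3491.66 mg.

3492 mg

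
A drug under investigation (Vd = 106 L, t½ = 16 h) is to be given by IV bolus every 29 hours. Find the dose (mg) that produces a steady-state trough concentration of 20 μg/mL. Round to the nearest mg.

5327 mg

τ/t½ = 29/16 ≈ 1.8125, so f = (1/2)^(29/16) ≈ 0.284697.
Cmin,ss = (D/Vd)·f/(1−f), so D = Cmin,ss·Vd·(1−f)/f.
D = 20 × 106 × (1−f)/f ≈ 20 × 106 × 2.51251 ≈ 5326.52 mg.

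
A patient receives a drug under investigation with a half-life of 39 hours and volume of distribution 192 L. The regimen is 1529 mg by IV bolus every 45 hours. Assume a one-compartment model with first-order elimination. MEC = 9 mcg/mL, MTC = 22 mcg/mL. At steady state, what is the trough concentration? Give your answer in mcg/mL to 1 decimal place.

6.5 mcg/mL

k = ln2/t½ = ln2/39 ≈ 0.017773 h⁻¹; fraction remaining f = e^(−kτ) = e^(−0.017773×45) ≈ 0.4494.
Accumulation ratio R = 1/(1 − f) ≈ 1/0.5506 ≈ 1.8162.
Single-dose peak C₀ = D/Vd = 1529/192 ≈ 7.964 mcg/mL.
Cmax,ss = C₀/(1 − f) ≈ 7.964/0.5506 ≈ 14.464 mcg/mL.
Steady-state trough Cmin,ss = Cmax,ss·f ≈ 14.464 × 0.4494 ≈ 6.500 mcg/mL.
Trough 6.5 mcg/mL vs MEC 9 mcg/mL: subtherapeutic.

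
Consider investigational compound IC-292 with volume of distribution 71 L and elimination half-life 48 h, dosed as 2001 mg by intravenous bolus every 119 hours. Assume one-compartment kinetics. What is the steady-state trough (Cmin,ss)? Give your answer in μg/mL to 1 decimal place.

τ/t½ = 119/48 ≈ 2.4792, so fraction remaining f = (1/2)^(119/48) ≈ 0.1793.
Each bolus raises the concentration by D/Vd = 2001/71 ≈ 28.183 μg/mL.
Steady-state trough Cmin,ss = C₀·f/(1−f) ≈ 28.183 × 0.1793/0.8207 ≈ 6.157 μg/mL.

6.2 μg/mL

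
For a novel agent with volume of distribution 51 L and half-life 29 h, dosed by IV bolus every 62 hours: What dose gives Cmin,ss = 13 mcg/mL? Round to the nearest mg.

τ/t½ = 62/29 ≈ 2.1379, so f = (1/2)^(62/29) ≈ 0.227205.
Cmin,ss = (D/Vd)·f/(1−f), so D = Cmin,ss·Vd·(1−f)/f.
D = 13 × 51 × (1−f)/f ≈ 13 × 51 × 3.40131 ≈ 2255.07 mg.

2255 mg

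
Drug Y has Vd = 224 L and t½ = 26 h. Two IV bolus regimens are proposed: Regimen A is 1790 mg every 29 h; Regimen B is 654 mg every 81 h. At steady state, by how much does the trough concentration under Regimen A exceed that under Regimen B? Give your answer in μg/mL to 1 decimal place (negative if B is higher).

Regimen A: f = (1/2)^(29/26) ≈ 0.4616; Cmin,ss = (1790/224)·f/(1−f) ≈ 6.851 μg/mL.
Regimen B: f = (1/2)^(81/26) ≈ 0.1154; Cmin,ss = (654/224)·f/(1−f) ≈ 0.381 μg/mL.
Difference ≈ 6.851 − 0.381 ≈ 6.470 μg/mL.

6.5 μg/mL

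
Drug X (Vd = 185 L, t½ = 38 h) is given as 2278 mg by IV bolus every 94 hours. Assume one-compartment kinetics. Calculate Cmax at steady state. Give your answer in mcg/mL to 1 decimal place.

Over one 94-h interval, 94/38 ≈ 2.4737 half-lives elapse, leaving f ≈ 0.1800 of each dose.
Accumulation ratio R = 1/(1 − f) ≈ 1/0.8200 ≈ 1.2195.
Each bolus raises the concentration by D/Vd = 2278/185 ≈ 12.314 mcg/mL.
Steady-state peak Cmax,ss = C₀·R ≈ 12.314 × 1.2195 ≈ 15.017 mcg/mL.

15.0 mcg/mL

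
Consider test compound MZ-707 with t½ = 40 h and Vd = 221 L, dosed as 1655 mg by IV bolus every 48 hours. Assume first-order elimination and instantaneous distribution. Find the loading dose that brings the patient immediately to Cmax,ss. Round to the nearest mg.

2931 mg

f = (1/2)^(48/40) ≈ 0.435275; accumulation ratio R = 1/(1−f) ≈ 1.77077.
Loading dose to hit Cmax,ss on first dose: D_load = D_maint·R ≈ 1655 × 1.77077 ≈ 2930.62 mg.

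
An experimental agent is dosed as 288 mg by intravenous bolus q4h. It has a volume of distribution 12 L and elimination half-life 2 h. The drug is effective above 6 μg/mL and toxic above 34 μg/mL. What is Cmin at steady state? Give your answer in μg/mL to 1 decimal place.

8.0 μg/mL

The dosing interval is 2 half-lives, so f = 2^(−2) = 0.25.
Accumulation ratio R = 1/(1 − f) = 1/0.75 = 4/3.
Single-dose peak C₀ = D/Vd = 288/12 = 24 μg/mL.
Steady-state peak Cmax,ss = C₀·R = 24 × 4/3 ≈ 32.000 μg/mL.
Steady-state trough Cmin,ss = Cmax,ss·f ≈ 32.000 × 0.25 ≈ 8.000 μg/mL.
Trough 8.0 μg/mL vs MEC 6 μg/mL: adequate.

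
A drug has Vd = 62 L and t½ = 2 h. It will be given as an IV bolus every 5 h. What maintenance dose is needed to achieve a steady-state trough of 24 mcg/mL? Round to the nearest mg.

τ/t½ = 5/2 ≈ 2.5, so f = (1/2)^(5/2) ≈ 0.176777.
Cmin,ss = (D/Vd)·f/(1−f), so D = Cmin,ss·Vd·(1−f)/f.
D = 24 × 62 × (1−f)/f ≈ 24 × 62 × 4.65684 ≈ 6929.38 mg.

6929 mg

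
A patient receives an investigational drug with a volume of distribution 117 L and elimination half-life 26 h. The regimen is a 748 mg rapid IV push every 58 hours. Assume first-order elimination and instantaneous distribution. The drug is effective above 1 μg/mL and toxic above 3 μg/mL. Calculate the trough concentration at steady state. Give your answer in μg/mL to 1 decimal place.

1.7 μg/mL

τ/t½ = 58/26 ≈ 2.2308, so fraction remaining f = (1/2)^(58/26) ≈ 0.2130.
Single-dose peak C₀ = D/Vd = 748/117 ≈ 6.393 μg/mL.
Steady-state trough Cmin,ss = C₀·f/(1−f) ≈ 6.393 × 0.2130/0.7870 ≈ 1.730 μg/mL.
Trough 1.7 μg/mL vs MEC 1 μg/mL: adequate.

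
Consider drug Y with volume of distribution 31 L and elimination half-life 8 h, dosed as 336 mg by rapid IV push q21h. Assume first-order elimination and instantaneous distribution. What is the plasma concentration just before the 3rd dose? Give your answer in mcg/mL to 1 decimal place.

f = (1/2)^(τ/t½) = (1/2)^(21/8) ≈ 0.1621.
C₀ = D/Vd = 336/31 ≈ 10.839 mcg/mL.
Before the 3rd dose, 2 doses have been given. Superposition: Cmin = C₀·(f + f²).
≈ 10.839 × (0.1621 + 0.0263) ≈ 10.839 × 0.1884 ≈ 2.042 mcg/mL.

2.0 mcg/mL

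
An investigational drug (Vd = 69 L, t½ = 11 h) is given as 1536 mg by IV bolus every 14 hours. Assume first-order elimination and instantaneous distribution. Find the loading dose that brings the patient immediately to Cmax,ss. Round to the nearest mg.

f = (1/2)^(14/11) ≈ 0.413877; accumulation ratio R = 1/(1−f) ≈ 1.70613.
Loading dose to hit Cmax,ss on first dose: D_load = D_maint·R ≈ 1536 × 1.70613 ≈ 2620.62 mg.

2621 mg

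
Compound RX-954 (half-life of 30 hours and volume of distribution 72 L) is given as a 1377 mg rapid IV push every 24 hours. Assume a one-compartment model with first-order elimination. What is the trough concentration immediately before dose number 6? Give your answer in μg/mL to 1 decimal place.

f = (1/2)^(τ/t½) = (1/2)^(24/30) ≈ 0.5743.
C₀ = D/Vd = 1377/72 ≈ 19.125 μg/mL.
Before the 6th dose, 5 doses have been given. Superposition: Cmin = C₀·(f + f² + … + f^5).
≈ 19.125 × (0.5743 + 0.3298 + 0.1894 + 0.1088 + 0.0625) ≈ 19.125 × 1.2648 ≈ 24.189 μg/mL.

24.2 μg/mL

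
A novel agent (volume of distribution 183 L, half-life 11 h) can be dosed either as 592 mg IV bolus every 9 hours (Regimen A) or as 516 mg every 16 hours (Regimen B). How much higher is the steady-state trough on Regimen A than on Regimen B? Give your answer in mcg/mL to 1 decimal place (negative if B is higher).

Regimen A: f = (1/2)^(9/11) ≈ 0.5672; Cmin,ss = (592/183)·f/(1−f) ≈ 4.240 mcg/mL.
Regimen B: f = (1/2)^(16/11) ≈ 0.3649; Cmin,ss = (516/183)·f/(1−f) ≈ 1.620 mcg/mL.
Difference ≈ 4.240 − 1.620 ≈ 2.620 mcg/mL.

2.6 mcg/mL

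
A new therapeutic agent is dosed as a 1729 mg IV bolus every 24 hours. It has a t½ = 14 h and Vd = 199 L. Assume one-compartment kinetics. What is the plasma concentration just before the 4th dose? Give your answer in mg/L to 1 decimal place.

3.7 mg/L

f = (1/2)^(τ/t½) = (1/2)^(24/14) ≈ 0.3048.
C₀ = D/Vd = 1729/199 ≈ 8.688 mg/L.
Before the 4th dose, 3 doses have been given. Superposition: Cmin = C₀·(f + f² + … + f^3).
≈ 8.688 × (0.3048 + 0.0929 + 0.0283) ≈ 8.688 × 0.4260 ≈ 3.701 mg/L.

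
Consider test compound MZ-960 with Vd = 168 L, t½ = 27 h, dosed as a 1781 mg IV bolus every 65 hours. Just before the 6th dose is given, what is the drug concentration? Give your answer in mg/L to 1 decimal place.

f = (1/2)^(τ/t½) = (1/2)^(65/27) ≈ 0.1885.
C₀ = D/Vd = 1781/168 ≈ 10.601 mg/L.
Before the 6th dose, 5 doses have been given. Superposition: Cmin = C₀·(f + f² + … + f^5).
≈ 10.601 × (0.1885 + 0.0355 + 0.0067 + 0.0013 + 0.0002) ≈ 10.601 × 0.2322 ≈ 2.462 mg/L.

2.5 mg/L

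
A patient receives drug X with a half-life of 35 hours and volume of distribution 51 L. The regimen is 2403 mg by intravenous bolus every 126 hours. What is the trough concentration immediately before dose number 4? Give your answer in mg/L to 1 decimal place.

f = (1/2)^(τ/t½) = (1/2)^(126/35) ≈ 0.0825.
C₀ = D/Vd = 2403/51 ≈ 47.118 mg/L.
Before the 4th dose, 3 doses have been given. Superposition: Cmin = C₀·(f + f² + … + f^3).
≈ 47.118 × (0.0825 + 0.0068 + 0.0006) ≈ 47.118 × 0.0899 ≈ 4.236 mg/L.

4.2 mg/L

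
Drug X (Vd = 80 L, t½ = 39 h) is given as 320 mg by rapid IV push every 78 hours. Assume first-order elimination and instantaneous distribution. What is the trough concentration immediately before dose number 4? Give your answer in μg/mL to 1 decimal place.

f = (1/2)^(τ/t½) = (1/2)^(78/39) ≈ 0.2500.
C₀ = D/Vd = 320/80 ≈ 4.000 μg/mL.
Before the 4th dose, 3 doses have been given. Superposition: Cmin = C₀·(f + f² + … + f^3).
≈ 4.000 × (0.2500 + 0.0625 + 0.0156) ≈ 4.000 × 0.3281 ≈ 1.312 μg/mL.

1.3 μg/mL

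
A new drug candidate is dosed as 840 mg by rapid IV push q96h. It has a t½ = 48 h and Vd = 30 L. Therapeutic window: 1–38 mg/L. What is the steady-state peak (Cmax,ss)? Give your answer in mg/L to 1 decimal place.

τ = 96 h = 2 half-lives, so f = (1/2)^2 = 0.25.
Accumulation ratio R = 1/(1 − f) = 1/0.75 = 4/3.
Single-dose peak C₀ = D/Vd = 840/30 = 28 mg/L.
Steady-state peak Cmax,ss = C₀·R = 28 × 4/3 ≈ 37.333 mg/L.
Peak 37.3 mg/L vs MTC 38 mg/L: below toxic threshold.

37.3 mg/L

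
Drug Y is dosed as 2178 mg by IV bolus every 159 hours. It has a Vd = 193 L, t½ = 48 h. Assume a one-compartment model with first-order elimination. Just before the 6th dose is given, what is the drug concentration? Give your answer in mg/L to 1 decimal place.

1.3 mg/L

f = (1/2)^(τ/t½) = (1/2)^(159/48) ≈ 0.1007.
C₀ = D/Vd = 2178/193 ≈ 11.285 mg/L.
Before the 6th dose, 5 doses have been given. Superposition: Cmin = C₀·(f + f² + … + f^5).
≈ 11.285 × (0.1007 + 0.0101 + 0.0010 + 0.0001 + 0.0000) ≈ 11.285 × 0.1119 ≈ 1.263 mg/L.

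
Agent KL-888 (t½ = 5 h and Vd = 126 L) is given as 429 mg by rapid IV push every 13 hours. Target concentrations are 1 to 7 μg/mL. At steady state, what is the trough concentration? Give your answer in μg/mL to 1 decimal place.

0.7 μg/mL

τ/t½ = 13/5 ≈ 2.6, so fraction remaining f = (1/2)^(13/5) ≈ 0.1649.
At steady state, accumulation factor R = 1/(1 − e^(−kτ)) ≈ 1.1975.
Each bolus raises the concentration by D/Vd = 429/126 ≈ 3.405 μg/mL.
Steady-state peak Cmax,ss = C₀·R ≈ 3.405 × 1.1975 ≈ 4.077 μg/mL.
Steady-state trough Cmin,ss = Cmax,ss·f ≈ 4.077 × 0.1649 ≈ 0.672 μg/mL.
Trough 0.7 μg/mL vs MEC 1 μg/mL: subtherapeutic.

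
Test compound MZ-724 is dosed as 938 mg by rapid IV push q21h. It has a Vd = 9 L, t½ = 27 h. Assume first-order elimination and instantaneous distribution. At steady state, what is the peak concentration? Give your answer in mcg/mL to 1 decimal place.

τ/t½ = 21/27 ≈ 0.77778, so fraction remaining f = (1/2)^(21/27) ≈ 0.5833.
At steady state, accumulation factor R = 1/(1 − e^(−kτ)) ≈ 2.3998.
Each bolus raises the concentration by D/Vd = 938/9 ≈ 104.222 mcg/mL.
Steady-state peak Cmax,ss = C₀·R ≈ 104.222 × 2.3998 ≈ 250.112 mcg/mL.

250.1 mcg/mL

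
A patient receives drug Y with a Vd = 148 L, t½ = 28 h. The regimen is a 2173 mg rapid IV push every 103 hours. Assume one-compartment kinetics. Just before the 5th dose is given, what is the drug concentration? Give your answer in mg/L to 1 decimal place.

1.2 mg/L

f = (1/2)^(τ/t½) = (1/2)^(103/28) ≈ 0.0781.
C₀ = D/Vd = 2173/148 ≈ 14.682 mg/L.
Before the 5th dose, 4 doses have been given. Superposition: Cmin = C₀·(f + f² + … + f^4).
≈ 14.682 × (0.0781 + 0.0061 + 0.0005 + 0.0000) ≈ 14.682 × 0.0847 ≈ 1.244 mg/L.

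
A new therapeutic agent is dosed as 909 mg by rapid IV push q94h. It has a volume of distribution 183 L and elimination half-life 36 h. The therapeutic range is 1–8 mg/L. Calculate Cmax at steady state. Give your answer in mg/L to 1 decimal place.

τ/t½ = 94/36 ≈ 2.6111, so fraction remaining f = (1/2)^(94/36) ≈ 0.1637.
At steady state, accumulation factor R = 1/(1 − e^(−kτ)) ≈ 1.1957.
Each bolus raises the concentration by D/Vd = 909/183 ≈ 4.967 mg/L.
Steady-state peak Cmax,ss = C₀·R ≈ 4.967 × 1.1957 ≈ 5.939 mg/L.
Peak 5.9 mg/L vs MTC 8 mg/L: below toxic threshold.

5.9 mg/L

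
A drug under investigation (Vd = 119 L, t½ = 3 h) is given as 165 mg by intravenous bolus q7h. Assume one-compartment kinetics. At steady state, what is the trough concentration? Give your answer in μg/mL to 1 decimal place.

0.3 μg/mL

Over one 7-h interval, 7/3 ≈ 2.3333 half-lives elapse, leaving f ≈ 0.1984 of each dose.
Each bolus raises the concentration by D/Vd = 165/119 ≈ 1.387 μg/mL.
Steady-state trough Cmin,ss = C₀·f/(1−f) ≈ 1.387 × 0.1984/0.8016 ≈ 0.343 μg/mL.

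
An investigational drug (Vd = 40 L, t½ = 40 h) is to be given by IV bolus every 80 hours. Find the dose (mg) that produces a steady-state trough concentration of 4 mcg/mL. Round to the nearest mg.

τ/t½ = 80/40 ≈ 2, so f = (1/2)^(80/40) ≈ 0.250000.
Cmin,ss = (D/Vd)·f/(1−f), so D = Cmin,ss·Vd·(1−f)/f.
D = 4 × 40 × (1−f)/f ≈ 4 × 40 × 3.00000 ≈ 480.00 mg.

480 mg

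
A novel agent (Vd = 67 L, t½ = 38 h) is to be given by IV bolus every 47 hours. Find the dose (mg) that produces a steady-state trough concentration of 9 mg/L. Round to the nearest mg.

τ/t½ = 47/38 ≈ 1.2368, so f = (1/2)^(47/38) ≈ 0.424300.
Cmin,ss = (D/Vd)·f/(1−f), so D = Cmin,ss·Vd·(1−f)/f.
D = 9 × 67 × (1−f)/f ≈ 9 × 67 × 1.35682 ≈ 818.16 mg.

818 mg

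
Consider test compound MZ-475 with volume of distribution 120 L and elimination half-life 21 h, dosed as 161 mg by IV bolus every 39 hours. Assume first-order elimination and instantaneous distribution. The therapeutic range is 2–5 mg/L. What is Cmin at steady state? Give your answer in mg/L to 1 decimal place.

Over one 39-h interval, 39/21 ≈ 1.8571 half-lives elapse, leaving f ≈ 0.2760 of each dose.
At steady state, accumulation factor R = 1/(1 − e^(−kτ)) ≈ 1.3812.
Single-dose peak C₀ = D/Vd = 161/120 ≈ 1.342 mg/L.
Steady-state peak Cmax,ss = C₀·R ≈ 1.342 × 1.3812 ≈ 1.854 mg/L.
Steady-state trough Cmin,ss = Cmax,ss·f ≈ 1.854 × 0.2760 ≈ 0.512 mg/L.
Trough 0.5 mg/L vs MEC 2 mg/L: subtherapeutic.

0.5 mg/L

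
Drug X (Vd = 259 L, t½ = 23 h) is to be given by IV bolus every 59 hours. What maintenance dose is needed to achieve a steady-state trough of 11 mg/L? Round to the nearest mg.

14013 mg

τ/t½ = 59/23 ≈ 2.5652, so f = (1/2)^(59/23) ≈ 0.168963.
Cmin,ss = (D/Vd)·f/(1−f), so D = Cmin,ss·Vd·(1−f)/f.
D = 11 × 259 × (1−f)/f ≈ 11 × 259 × 4.91846 ≈ 14012.69 mg.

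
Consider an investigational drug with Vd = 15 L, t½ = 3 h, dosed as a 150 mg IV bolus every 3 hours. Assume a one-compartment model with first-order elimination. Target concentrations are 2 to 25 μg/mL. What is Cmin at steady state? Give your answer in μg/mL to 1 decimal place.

10.0 μg/mL

τ = 3 h = 1 half-life, so f = (1/2)^1 = 0.5.
Accumulation ratio R = 1/(1 − f) = 1/0.5 = 2/1.
Single-dose peak C₀ = D/Vd = 150/15 = 10 μg/mL.
Steady-state peak Cmax,ss = C₀·R = 10 × 2/1 ≈ 20.000 μg/mL.
Steady-state trough Cmin,ss = Cmax,ss·f ≈ 20.000 × 0.5 ≈ 10.000 μg/mL.
Trough 10.0 μg/mL vs MEC 2 μg/mL: adequate.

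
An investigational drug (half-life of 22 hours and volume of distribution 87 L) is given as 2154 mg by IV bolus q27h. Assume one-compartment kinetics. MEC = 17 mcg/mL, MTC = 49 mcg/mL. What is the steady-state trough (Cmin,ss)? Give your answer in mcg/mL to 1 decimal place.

18.5 mcg/mL

τ/t½ = 27/22 ≈ 1.2273, so fraction remaining f = (1/2)^(27/22) ≈ 0.4271.
Single-dose peak C₀ = D/Vd = 2154/87 ≈ 24.759 mcg/mL.
Steady-state trough Cmin,ss = C₀·f/(1−f) ≈ 24.759 × 0.4271/0.5729 ≈ 18.458 mcg/mL.
Trough 18.5 mcg/mL vs MEC 17 mcg/mL: adequate.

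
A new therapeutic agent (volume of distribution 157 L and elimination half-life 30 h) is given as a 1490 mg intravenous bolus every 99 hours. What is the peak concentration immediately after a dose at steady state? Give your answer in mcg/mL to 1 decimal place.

τ/t½ = 99/30 ≈ 3.3, so fraction remaining f = (1/2)^(99/30) ≈ 0.1015.
At steady state, accumulation factor R = 1/(1 − e^(−kτ)) ≈ 1.1130.
Single-dose peak C₀ = D/Vd = 1490/157 ≈ 9.490 mcg/mL.
Steady-state peak Cmax,ss = C₀·R ≈ 9.490 × 1.1130 ≈ 10.562 mcg/mL.

10.6 mcg/mL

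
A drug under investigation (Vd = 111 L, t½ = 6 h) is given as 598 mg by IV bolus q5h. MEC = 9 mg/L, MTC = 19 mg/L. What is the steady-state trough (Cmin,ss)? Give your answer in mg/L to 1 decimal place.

τ/t½ = 5/6 ≈ 0.83333, so fraction remaining f = (1/2)^(5/6) ≈ 0.5612.
Each bolus raises the concentration by D/Vd = 598/111 ≈ 5.387 mg/L.
Steady-state trough Cmin,ss = C₀·f/(1−f) ≈ 5.387 × 0.5612/0.4388 ≈ 6.890 mg/L.
Trough 6.9 mg/L vs MEC 9 mg/L: subtherapeutic.

6.9 mg/L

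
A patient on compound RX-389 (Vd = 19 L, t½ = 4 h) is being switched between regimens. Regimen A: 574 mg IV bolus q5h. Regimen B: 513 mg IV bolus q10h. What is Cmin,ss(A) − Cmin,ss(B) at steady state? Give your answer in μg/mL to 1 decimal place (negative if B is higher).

16.1 μg/mL

Regimen A: f = (1/2)^(5/4) ≈ 0.4204; Cmin,ss = (574/19)·f/(1−f) ≈ 21.913 μg/mL.
Regimen B: f = (1/2)^(10/4) ≈ 0.1768; Cmin,ss = (513/19)·f/(1−f) ≈ 5.799 μg/mL.
Difference ≈ 21.913 − 5.799 ≈ 16.114 μg/mL.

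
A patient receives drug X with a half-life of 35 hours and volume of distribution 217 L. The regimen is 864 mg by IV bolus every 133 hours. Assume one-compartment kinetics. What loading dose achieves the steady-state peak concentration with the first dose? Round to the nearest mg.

f = (1/2)^(133/35) ≈ 0.071794; accumulation ratio R = 1/(1−f) ≈ 1.07735.
Loading dose to hit Cmax,ss on first dose: D_load = D_maint·R ≈ 864 × 1.07735 ≈ 930.83 mg.

931 mg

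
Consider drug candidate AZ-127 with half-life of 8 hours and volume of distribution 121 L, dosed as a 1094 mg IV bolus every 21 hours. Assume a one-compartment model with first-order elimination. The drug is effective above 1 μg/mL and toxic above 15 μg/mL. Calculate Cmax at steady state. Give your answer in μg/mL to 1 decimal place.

10.8 μg/mL

τ/t½ = 21/8 ≈ 2.625, so fraction remaining f = (1/2)^(21/8) ≈ 0.1621.
Accumulation ratio R = 1/(1 − f) ≈ 1/0.8379 ≈ 1.1935.
Each bolus raises the concentration by D/Vd = 1094/121 ≈ 9.041 μg/mL.
Steady-state peak Cmax,ss = C₀·R ≈ 9.041 × 1.1935 ≈ 10.790 μg/mL.
Peak 10.8 μg/mL vs MTC 15 μg/mL: below toxic threshold.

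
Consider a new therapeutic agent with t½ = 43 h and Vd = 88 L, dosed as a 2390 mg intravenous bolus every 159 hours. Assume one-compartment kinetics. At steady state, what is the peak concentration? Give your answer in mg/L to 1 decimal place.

29.4 mg/L

k = ln2/t½ = ln2/43 ≈ 0.016120 h⁻¹; fraction remaining f = e^(−kτ) = e^(−0.016120×159) ≈ 0.0771.
At steady state, accumulation factor R = 1/(1 − e^(−kτ)) ≈ 1.0835.
Each bolus raises the concentration by D/Vd = 2390/88 ≈ 27.159 mg/L.
Steady-state peak Cmax,ss = C₀·R ≈ 27.159 × 1.0835 ≈ 29.427 mg/L.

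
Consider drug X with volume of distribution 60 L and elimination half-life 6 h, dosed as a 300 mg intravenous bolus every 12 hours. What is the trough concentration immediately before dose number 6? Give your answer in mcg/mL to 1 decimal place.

f = (1/2)^(τ/t½) = (1/2)^(12/6) ≈ 0.2500.
C₀ = D/Vd = 300/60 ≈ 5.000 mcg/mL.
Before the 6th dose, 5 doses have been given. Superposition: Cmin = C₀·(f + f² + … + f^5).
≈ 5.000 × (0.2500 + 0.0625 + 0.0156 + 0.0039 + 0.0010) ≈ 5.000 × 0.3330 ≈ 1.665 mcg/mL.

1.7 mcg/mL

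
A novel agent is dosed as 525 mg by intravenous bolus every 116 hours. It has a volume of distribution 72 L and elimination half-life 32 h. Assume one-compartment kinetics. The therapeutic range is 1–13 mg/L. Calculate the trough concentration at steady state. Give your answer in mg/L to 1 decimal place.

Over one 116-h interval, 116/32 ≈ 3.625 half-lives elapse, leaving f ≈ 0.0811 of each dose.
Accumulation ratio R = 1/(1 − f) ≈ 1/0.9189 ≈ 1.0883.
Each bolus raises the concentration by D/Vd = 525/72 ≈ 7.292 mg/L.
Cmax,ss = C₀/(1 − f) ≈ 7.292/0.9189 ≈ 7.936 mg/L.
One interval later, Cmin,ss = Cmax,ss·e^(−kτ) ≈ 7.936 × 0.0811 ≈ 0.644 mg/L.
Trough 0.6 mg/L vs MEC 1 mg/L: subtherapeutic.

0.6 mg/L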